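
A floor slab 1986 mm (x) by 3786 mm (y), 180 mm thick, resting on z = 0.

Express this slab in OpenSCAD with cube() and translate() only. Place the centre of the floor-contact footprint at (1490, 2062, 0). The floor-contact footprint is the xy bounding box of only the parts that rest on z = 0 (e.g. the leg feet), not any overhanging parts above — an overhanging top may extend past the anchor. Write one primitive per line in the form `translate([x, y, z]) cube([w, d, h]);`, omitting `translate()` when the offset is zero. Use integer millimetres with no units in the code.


translate([497, 169, 0]) cube([1986, 3786, 180]);


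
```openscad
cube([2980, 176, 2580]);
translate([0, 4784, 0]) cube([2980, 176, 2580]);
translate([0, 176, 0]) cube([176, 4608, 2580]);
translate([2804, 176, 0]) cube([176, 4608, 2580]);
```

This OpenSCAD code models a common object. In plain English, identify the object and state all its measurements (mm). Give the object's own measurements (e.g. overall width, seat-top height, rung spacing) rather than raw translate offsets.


The wall frame of a small rectangular building: four walls, each 2580 mm tall and 176 mm thick, enclosing a footprint 2980 mm (x) by 4960 mm (y) outside-to-outside, with no floor or roof. The front and back walls (the −y and +y sides) span the full width; the two side walls fit between them.


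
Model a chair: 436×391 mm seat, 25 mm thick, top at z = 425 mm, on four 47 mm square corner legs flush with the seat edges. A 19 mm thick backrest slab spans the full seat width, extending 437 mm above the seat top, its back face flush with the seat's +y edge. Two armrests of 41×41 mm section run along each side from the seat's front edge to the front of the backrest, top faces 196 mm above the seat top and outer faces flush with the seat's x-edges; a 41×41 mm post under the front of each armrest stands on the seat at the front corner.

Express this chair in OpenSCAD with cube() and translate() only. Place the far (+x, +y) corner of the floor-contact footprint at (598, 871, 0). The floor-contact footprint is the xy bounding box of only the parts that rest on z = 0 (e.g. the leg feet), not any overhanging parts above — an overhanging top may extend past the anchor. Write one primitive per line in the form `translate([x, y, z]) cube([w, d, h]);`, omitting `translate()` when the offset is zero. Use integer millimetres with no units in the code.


translate([162, 480, 400]) cube([436, 391, 25]);
translate([162, 480, 0]) cube([47, 47, 400]);
translate([551, 480, 0]) cube([47, 47, 400]);
translate([162, 824, 0]) cube([47, 47, 400]);
translate([551, 824, 0]) cube([47, 47, 400]);
translate([162, 852, 425]) cube([436, 19, 437]);
translate([162, 480, 580]) cube([41, 372, 41]);
translate([557, 480, 580]) cube([41, 372, 41]);
translate([162, 480, 425]) cube([41, 41, 155]);
translate([557, 480, 425]) cube([41, 41, 155]);


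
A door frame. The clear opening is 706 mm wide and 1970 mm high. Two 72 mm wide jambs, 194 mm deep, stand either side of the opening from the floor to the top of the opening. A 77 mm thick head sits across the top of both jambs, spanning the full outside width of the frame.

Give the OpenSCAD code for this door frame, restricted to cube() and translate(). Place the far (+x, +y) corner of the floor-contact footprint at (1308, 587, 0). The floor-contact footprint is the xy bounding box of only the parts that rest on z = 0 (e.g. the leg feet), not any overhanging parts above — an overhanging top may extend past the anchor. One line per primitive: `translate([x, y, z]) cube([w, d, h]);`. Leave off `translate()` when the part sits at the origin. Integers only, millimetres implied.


translate([458, 393, 0]) cube([72, 194, 1970]);
translate([1236, 393, 0]) cube([72, 194, 1970]);
translate([458, 393, 1970]) cube([850, 194, 77]);


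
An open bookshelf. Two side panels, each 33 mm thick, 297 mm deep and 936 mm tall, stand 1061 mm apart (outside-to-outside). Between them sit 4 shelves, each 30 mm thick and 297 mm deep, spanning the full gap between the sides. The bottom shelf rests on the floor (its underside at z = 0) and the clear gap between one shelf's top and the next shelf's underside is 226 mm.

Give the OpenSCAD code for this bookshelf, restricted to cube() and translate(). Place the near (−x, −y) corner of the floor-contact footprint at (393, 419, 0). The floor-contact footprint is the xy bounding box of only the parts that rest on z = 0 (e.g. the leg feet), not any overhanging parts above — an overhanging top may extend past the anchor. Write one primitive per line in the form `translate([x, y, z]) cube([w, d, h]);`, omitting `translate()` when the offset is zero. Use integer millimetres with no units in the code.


translate([393, 419, 0]) cube([33, 297, 936]);
translate([1421, 419, 0]) cube([33, 297, 936]);
translate([426, 419, 0]) cube([995, 297, 30]);
translate([426, 419, 256]) cube([995, 297, 30]);
translate([426, 419, 512]) cube([995, 297, 30]);
translate([426, 419, 768]) cube([995, 297, 30]);


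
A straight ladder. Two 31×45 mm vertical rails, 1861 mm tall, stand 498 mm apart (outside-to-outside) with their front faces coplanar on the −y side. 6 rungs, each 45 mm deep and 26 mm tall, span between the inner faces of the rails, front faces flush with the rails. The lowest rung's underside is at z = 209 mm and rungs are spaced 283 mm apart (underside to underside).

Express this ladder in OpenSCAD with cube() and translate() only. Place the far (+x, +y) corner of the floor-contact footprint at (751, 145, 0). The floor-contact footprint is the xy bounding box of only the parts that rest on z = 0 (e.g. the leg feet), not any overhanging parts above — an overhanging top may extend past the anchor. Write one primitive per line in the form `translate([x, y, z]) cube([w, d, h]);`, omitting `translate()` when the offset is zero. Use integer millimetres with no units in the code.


translate([253, 100, 0]) cube([31, 45, 1861]);
translate([720, 100, 0]) cube([31, 45, 1861]);
translate([284, 100, 209]) cube([436, 45, 26]);
translate([284, 100, 492]) cube([436, 45, 26]);
translate([284, 100, 775]) cube([436, 45, 26]);
translate([284, 100, 1058]) cube([436, 45, 26]);
translate([284, 100, 1341]) cube([436, 45, 26]);
translate([284, 100, 1624]) cube([436, 45, 26]);


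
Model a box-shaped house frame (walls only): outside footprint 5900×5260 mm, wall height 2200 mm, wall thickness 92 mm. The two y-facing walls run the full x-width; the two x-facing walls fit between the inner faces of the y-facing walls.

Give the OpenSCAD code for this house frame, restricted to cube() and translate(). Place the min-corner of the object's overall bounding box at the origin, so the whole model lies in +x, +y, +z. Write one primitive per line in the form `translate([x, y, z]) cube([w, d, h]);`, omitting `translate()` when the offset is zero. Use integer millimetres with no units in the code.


cube([5900, 92, 2200]);
translate([0, 5168, 0]) cube([5900, 92, 2200]);
translate([0, 92, 0]) cube([92, 5076, 2200]);
translate([5808, 92, 0]) cube([92, 5076, 2200]);


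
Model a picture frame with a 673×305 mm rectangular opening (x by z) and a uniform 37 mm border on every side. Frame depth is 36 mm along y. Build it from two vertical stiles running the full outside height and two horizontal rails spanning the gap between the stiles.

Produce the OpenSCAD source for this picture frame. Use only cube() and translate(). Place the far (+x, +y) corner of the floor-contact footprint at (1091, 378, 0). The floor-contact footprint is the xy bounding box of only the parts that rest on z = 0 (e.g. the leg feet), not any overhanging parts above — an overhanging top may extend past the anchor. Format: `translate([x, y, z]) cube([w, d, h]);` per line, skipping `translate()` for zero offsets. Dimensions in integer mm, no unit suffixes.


translate([344, 342, 0]) cube([37, 36, 379]);
translate([1054, 342, 0]) cube([37, 36, 379]);
translate([381, 342, 0]) cube([673, 36, 37]);
translate([381, 342, 342]) cube([673, 36, 37]);


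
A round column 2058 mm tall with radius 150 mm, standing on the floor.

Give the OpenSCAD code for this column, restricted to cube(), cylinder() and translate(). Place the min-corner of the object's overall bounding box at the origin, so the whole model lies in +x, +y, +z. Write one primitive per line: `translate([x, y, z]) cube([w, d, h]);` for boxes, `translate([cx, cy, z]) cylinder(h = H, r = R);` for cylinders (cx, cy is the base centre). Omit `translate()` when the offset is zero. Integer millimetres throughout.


translate([150, 150, 0]) cylinder(h = 2058, r = 150);


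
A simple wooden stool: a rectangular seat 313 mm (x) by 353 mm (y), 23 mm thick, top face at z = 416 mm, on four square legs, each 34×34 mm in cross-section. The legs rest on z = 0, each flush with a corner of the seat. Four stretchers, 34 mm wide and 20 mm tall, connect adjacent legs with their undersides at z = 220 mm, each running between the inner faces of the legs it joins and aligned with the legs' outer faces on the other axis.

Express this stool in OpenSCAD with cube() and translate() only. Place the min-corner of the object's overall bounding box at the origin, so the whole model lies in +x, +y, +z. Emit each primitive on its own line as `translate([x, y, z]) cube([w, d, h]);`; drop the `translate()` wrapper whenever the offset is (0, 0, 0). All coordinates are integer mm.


// leg_h = 416 - 23 = 393
// stretcher span = 313 - 2*34 = 245
translate([0, 0, 393]) cube([313, 353, 23]);
cube([34, 34, 393]);
translate([279, 0, 0]) cube([34, 34, 393]);
translate([0, 319, 0]) cube([34, 34, 393]);
translate([279, 319, 0]) cube([34, 34, 393]);
translate([34, 0, 220]) cube([245, 34, 20]);
translate([34, 319, 220]) cube([245, 34, 20]);
translate([0, 34, 220]) cube([34, 285, 20]);
translate([279, 34, 220]) cube([34, 285, 20]);


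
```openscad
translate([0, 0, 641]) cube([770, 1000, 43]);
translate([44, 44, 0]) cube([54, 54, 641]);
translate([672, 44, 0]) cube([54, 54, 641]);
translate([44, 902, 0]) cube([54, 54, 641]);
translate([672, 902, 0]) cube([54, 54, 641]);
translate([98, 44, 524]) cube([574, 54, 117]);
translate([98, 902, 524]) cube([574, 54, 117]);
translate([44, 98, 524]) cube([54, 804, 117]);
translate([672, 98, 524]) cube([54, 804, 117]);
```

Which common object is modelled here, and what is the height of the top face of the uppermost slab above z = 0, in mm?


A table. The table height is 684 mm.

A 770×1000×43 slab sits at z = 641 on four 54 mm square posts — a table. The top surface is at 641 + 43 = 684 mm.


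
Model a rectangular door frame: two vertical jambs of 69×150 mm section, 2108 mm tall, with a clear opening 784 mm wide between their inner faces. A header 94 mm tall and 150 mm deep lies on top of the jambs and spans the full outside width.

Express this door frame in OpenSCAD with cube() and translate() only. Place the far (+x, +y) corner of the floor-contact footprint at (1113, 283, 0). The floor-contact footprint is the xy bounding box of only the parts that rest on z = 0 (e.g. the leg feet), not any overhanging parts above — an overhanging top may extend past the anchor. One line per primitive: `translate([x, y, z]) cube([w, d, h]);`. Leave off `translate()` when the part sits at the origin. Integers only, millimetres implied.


translate([191, 133, 0]) cube([69, 150, 2108]);
translate([1044, 133, 0]) cube([69, 150, 2108]);
translate([191, 133, 2108]) cube([922, 150, 94]);


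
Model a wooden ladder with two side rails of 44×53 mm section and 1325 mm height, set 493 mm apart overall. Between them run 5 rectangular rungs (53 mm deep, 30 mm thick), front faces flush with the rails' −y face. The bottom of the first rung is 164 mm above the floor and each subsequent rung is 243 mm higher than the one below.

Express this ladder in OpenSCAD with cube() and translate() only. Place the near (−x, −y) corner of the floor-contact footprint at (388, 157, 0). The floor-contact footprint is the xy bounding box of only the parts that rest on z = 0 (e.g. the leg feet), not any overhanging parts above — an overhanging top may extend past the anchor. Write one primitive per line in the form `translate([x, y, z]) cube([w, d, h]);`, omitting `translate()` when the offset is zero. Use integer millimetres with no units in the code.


translate([388, 157, 0]) cube([44, 53, 1325]);
translate([837, 157, 0]) cube([44, 53, 1325]);
translate([432, 157, 164]) cube([405, 53, 30]);
translate([432, 157, 407]) cube([405, 53, 30]);
translate([432, 157, 650]) cube([405, 53, 30]);
translate([432, 157, 893]) cube([405, 53, 30]);
translate([432, 157, 1136]) cube([405, 53, 30]);


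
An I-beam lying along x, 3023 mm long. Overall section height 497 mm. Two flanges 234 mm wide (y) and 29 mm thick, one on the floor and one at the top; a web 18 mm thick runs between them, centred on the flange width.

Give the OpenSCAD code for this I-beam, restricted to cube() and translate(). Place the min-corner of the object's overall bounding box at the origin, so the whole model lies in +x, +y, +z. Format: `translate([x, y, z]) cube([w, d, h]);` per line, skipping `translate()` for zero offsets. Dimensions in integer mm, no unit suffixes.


cube([3023, 234, 29]);
translate([0, 108, 29]) cube([3023, 18, 439]);
translate([0, 0, 468]) cube([3023, 234, 29]);


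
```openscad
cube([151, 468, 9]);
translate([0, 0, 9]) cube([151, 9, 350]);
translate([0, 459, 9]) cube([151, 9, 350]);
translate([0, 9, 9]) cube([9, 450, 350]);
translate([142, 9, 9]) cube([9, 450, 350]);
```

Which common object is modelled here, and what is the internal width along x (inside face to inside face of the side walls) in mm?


An open box. The internal width is 133 mm.

A 151×468 base slab with four walls standing on it — an open box. The base is 151 mm wide and the walls are 9 mm thick, so the internal width is 151 − 2 × 9 = 133 mm.


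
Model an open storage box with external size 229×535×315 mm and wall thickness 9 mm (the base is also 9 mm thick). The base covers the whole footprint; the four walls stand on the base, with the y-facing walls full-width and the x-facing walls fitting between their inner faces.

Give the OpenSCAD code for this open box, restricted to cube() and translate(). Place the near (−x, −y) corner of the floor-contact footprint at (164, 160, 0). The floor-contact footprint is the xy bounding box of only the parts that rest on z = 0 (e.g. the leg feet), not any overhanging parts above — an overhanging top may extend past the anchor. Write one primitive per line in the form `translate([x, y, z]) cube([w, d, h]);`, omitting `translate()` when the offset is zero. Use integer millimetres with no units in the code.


translate([164, 160, 0]) cube([229, 535, 9]);
translate([164, 160, 9]) cube([229, 9, 306]);
translate([164, 686, 9]) cube([229, 9, 306]);
translate([164, 169, 9]) cube([9, 517, 306]);
translate([384, 169, 9]) cube([9, 517, 306]);


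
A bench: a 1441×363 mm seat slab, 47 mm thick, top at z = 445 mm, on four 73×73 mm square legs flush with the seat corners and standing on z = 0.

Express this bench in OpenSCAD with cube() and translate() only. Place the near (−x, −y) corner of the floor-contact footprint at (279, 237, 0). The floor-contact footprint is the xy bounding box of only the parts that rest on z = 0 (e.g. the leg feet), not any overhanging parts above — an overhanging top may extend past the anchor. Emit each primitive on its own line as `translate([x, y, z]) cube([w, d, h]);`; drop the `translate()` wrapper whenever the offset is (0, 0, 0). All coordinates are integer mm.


translate([279, 237, 398]) cube([1441, 363, 47]);
translate([279, 237, 0]) cube([73, 73, 398]);
translate([279, 527, 0]) cube([73, 73, 398]);
translate([1647, 237, 0]) cube([73, 73, 398]);
translate([1647, 527, 0]) cube([73, 73, 398]);


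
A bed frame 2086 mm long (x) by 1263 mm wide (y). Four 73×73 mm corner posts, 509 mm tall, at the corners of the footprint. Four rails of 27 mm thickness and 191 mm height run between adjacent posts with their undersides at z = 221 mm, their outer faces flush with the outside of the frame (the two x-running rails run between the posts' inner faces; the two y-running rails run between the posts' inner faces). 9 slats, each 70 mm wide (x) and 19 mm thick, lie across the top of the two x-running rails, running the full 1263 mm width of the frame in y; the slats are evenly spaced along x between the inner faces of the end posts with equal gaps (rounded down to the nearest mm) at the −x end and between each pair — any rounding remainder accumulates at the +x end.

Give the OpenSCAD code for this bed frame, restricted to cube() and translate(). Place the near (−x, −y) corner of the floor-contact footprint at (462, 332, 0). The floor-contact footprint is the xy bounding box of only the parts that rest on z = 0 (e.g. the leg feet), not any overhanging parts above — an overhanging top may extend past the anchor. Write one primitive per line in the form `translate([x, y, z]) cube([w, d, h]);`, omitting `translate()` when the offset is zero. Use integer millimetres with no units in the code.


translate([462, 332, 0]) cube([73, 73, 509]);
translate([462, 1522, 0]) cube([73, 73, 509]);
translate([2475, 332, 0]) cube([73, 73, 509]);
translate([2475, 1522, 0]) cube([73, 73, 509]);
translate([535, 332, 221]) cube([1940, 27, 191]);
translate([535, 1568, 221]) cube([1940, 27, 191]);
translate([462, 405, 221]) cube([27, 1117, 191]);
translate([2521, 405, 221]) cube([27, 1117, 191]);
translate([666, 332, 412]) cube([70, 1263, 19]);
translate([867, 332, 412]) cube([70, 1263, 19]);
translate([1068, 332, 412]) cube([70, 1263, 19]);
translate([1269, 332, 412]) cube([70, 1263, 19]);
translate([1470, 332, 412]) cube([70, 1263, 19]);
translate([1671, 332, 412]) cube([70, 1263, 19]);
translate([1872, 332, 412]) cube([70, 1263, 19]);
translate([2073, 332, 412]) cube([70, 1263, 19]);
translate([2274, 332, 412]) cube([70, 1263, 19]);


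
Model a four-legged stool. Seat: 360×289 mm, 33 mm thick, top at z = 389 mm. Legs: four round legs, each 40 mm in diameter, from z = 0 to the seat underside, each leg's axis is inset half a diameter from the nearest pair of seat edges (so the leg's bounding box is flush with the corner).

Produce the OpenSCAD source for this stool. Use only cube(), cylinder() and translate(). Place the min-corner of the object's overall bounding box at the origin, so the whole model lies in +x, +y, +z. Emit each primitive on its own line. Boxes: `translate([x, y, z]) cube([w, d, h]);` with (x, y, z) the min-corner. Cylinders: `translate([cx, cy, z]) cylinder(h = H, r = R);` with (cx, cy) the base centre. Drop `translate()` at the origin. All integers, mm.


translate([0, 0, 356]) cube([360, 289, 33]);
translate([20, 20, 0]) cylinder(h = 356, r = 20);
translate([340, 20, 0]) cylinder(h = 356, r = 20);
translate([20, 269, 0]) cylinder(h = 356, r = 20);
translate([340, 269, 0]) cylinder(h = 356, r = 20);


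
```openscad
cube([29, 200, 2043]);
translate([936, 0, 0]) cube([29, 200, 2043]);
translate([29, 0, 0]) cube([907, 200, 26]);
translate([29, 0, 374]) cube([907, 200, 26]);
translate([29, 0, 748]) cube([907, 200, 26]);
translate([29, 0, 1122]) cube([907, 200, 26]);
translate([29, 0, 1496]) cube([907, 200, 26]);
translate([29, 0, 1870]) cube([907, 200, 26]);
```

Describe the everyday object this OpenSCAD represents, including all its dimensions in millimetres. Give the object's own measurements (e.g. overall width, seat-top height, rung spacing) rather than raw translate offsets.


An open bookshelf. Two side panels, each 29 mm thick, 200 mm deep and 2043 mm tall, stand 965 mm apart (outside-to-outside). Between them sit 6 shelves, each 26 mm thick and 200 mm deep, spanning the full gap between the sides. The bottom shelf rests on the floor (its underside at z = 0) and the clear gap between one shelf's top and the next shelf's underside is 348 mm.


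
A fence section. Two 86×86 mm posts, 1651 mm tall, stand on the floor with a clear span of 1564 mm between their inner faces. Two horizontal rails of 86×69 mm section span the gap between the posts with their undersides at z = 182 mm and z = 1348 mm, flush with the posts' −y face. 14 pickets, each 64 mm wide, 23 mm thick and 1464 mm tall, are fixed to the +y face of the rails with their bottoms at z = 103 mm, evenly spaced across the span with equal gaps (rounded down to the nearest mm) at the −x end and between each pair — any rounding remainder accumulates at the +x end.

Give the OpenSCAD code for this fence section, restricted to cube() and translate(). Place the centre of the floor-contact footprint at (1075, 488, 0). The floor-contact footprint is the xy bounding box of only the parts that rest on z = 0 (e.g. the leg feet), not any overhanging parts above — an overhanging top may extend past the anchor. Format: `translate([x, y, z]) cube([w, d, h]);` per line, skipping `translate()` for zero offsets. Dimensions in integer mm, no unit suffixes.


translate([207, 445, 0]) cube([86, 86, 1651]);
translate([1857, 445, 0]) cube([86, 86, 1651]);
translate([293, 445, 182]) cube([1564, 86, 69]);
translate([293, 445, 1348]) cube([1564, 86, 69]);
translate([337, 531, 103]) cube([64, 23, 1464]);
translate([445, 531, 103]) cube([64, 23, 1464]);
translate([553, 531, 103]) cube([64, 23, 1464]);
translate([661, 531, 103]) cube([64, 23, 1464]);
translate([769, 531, 103]) cube([64, 23, 1464]);
translate([877, 531, 103]) cube([64, 23, 1464]);
translate([985, 531, 103]) cube([64, 23, 1464]);
translate([1093, 531, 103]) cube([64, 23, 1464]);
translate([1201, 531, 103]) cube([64, 23, 1464]);
translate([1309, 531, 103]) cube([64, 23, 1464]);
translate([1417, 531, 103]) cube([64, 23, 1464]);
translate([1525, 531, 103]) cube([64, 23, 1464]);
translate([1633, 531, 103]) cube([64, 23, 1464]);
translate([1741, 531, 103]) cube([64, 23, 1464]);


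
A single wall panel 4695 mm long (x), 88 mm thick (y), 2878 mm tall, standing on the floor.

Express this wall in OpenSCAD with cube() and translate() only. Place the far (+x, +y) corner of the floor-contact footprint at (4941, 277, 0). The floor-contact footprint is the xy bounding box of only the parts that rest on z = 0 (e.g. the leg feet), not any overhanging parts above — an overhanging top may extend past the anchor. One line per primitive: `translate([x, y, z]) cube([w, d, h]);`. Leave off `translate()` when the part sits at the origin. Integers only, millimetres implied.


translate([246, 189, 0]) cube([4695, 88, 2878]);


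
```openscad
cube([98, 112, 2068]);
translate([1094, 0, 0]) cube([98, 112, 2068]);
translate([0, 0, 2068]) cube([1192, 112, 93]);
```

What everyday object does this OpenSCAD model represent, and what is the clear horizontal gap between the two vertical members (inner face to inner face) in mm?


A door frame. The clear opening width is 996 mm.

Two 2068 mm tall posts with a header on top — a door frame. The left jamb is 98 mm wide at x = 0; the right jamb starts at x = 1094. The clear opening is 1094 − 98 = 996 mm.


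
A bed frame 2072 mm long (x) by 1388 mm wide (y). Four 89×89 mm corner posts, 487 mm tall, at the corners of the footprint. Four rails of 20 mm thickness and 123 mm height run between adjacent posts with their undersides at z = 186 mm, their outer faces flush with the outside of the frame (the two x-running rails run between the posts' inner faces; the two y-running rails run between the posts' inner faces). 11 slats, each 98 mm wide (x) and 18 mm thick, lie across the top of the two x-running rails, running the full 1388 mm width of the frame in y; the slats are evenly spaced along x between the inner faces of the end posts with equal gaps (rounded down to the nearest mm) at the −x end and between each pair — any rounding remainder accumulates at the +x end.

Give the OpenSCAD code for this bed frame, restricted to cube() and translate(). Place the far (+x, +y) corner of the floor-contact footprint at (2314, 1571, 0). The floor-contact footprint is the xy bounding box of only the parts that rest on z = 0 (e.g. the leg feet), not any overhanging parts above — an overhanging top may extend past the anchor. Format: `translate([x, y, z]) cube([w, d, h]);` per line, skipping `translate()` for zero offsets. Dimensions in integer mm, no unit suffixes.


translate([242, 183, 0]) cube([89, 89, 487]);
translate([242, 1482, 0]) cube([89, 89, 487]);
translate([2225, 183, 0]) cube([89, 89, 487]);
translate([2225, 1482, 0]) cube([89, 89, 487]);
translate([331, 183, 186]) cube([1894, 20, 123]);
translate([331, 1551, 186]) cube([1894, 20, 123]);
translate([242, 272, 186]) cube([20, 1210, 123]);
translate([2294, 272, 186]) cube([20, 1210, 123]);
translate([399, 183, 309]) cube([98, 1388, 18]);
translate([565, 183, 309]) cube([98, 1388, 18]);
translate([731, 183, 309]) cube([98, 1388, 18]);
translate([897, 183, 309]) cube([98, 1388, 18]);
translate([1063, 183, 309]) cube([98, 1388, 18]);
translate([1229, 183, 309]) cube([98, 1388, 18]);
translate([1395, 183, 309]) cube([98, 1388, 18]);
translate([1561, 183, 309]) cube([98, 1388, 18]);
translate([1727, 183, 309]) cube([98, 1388, 18]);
translate([1893, 183, 309]) cube([98, 1388, 18]);
translate([2059, 183, 309]) cube([98, 1388, 18]);


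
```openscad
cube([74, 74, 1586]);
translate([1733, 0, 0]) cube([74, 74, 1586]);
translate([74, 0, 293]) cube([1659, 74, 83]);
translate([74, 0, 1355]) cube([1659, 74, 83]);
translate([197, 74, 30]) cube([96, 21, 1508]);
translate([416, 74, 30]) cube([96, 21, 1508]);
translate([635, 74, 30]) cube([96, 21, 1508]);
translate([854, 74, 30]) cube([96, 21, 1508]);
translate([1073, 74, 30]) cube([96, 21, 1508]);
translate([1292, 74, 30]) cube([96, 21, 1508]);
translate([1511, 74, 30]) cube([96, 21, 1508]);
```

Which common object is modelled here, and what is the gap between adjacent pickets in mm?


A fence section. The picket gap is 123 mm.

Two posts, two rails, 7 pickets — a fence section. Span 1659 mm holds 7 pickets of 96 mm with 8 equal gaps: ⌊(1659 − 7·96) / 8⌋ = 123 mm.


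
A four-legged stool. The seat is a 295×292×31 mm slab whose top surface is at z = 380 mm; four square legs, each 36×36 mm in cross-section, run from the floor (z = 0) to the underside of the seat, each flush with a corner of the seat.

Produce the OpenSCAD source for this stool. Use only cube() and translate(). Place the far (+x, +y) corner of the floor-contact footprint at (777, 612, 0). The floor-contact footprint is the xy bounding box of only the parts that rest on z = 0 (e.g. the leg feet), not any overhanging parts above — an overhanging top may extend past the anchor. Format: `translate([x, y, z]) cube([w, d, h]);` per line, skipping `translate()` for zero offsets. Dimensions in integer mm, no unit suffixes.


translate([482, 320, 349]) cube([295, 292, 31]);
translate([482, 320, 0]) cube([36, 36, 349]);
translate([741, 320, 0]) cube([36, 36, 349]);
translate([482, 576, 0]) cube([36, 36, 349]);
translate([741, 576, 0]) cube([36, 36, 349]);


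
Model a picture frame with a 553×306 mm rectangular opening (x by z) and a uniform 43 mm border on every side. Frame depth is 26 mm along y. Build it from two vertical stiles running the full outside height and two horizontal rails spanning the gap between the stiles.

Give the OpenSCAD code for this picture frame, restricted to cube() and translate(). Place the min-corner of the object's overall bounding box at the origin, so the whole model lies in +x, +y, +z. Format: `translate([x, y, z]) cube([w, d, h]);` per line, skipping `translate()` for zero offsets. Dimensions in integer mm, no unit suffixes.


cube([43, 26, 392]);
translate([596, 0, 0]) cube([43, 26, 392]);
translate([43, 0, 0]) cube([553, 26, 43]);
translate([43, 0, 349]) cube([553, 26, 43]);


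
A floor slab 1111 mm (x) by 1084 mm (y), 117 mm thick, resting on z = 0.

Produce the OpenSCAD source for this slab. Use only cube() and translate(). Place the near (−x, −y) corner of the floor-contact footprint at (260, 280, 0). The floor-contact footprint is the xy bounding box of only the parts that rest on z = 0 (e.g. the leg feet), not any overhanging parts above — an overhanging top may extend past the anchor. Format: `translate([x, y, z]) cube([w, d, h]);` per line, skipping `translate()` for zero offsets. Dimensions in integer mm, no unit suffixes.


translate([260, 280, 0]) cube([1111, 1084, 117]);


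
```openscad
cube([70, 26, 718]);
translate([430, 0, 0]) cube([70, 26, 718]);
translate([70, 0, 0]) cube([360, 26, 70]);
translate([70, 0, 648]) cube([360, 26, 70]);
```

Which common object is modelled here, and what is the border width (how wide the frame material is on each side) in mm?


A picture frame. The border width is 70 mm.

Four thin pieces enclosing a rectangular opening — a picture frame. The two full-height stiles are 718 mm tall; the top rail sits at z = 648 and is 70 mm tall, so the border above the opening is 718 − 648 = 70 mm, matching the stile x-width.


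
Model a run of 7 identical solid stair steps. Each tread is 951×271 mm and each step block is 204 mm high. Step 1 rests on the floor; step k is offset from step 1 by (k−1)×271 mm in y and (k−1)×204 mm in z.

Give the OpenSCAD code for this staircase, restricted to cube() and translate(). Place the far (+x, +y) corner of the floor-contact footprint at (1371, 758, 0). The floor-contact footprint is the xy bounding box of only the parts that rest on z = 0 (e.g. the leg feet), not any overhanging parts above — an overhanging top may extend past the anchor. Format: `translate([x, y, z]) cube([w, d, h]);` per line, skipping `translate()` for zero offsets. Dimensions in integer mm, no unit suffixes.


translate([420, 487, 0]) cube([951, 271, 204]);
translate([420, 758, 204]) cube([951, 271, 204]);
translate([420, 1029, 408]) cube([951, 271, 204]);
translate([420, 1300, 612]) cube([951, 271, 204]);
translate([420, 1571, 816]) cube([951, 271, 204]);
translate([420, 1842, 1020]) cube([951, 271, 204]);
translate([420, 2113, 1224]) cube([951, 271, 204]);


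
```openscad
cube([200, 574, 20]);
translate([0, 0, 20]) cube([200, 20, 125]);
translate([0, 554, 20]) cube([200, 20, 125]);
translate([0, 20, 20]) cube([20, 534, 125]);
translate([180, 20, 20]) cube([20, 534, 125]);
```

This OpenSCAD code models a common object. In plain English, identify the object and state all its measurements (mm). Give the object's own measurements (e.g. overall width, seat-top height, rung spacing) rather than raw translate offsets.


An open-topped rectangular box: outside dimensions 200×574×145 mm, with a uniform wall and base thickness of 20 mm. The base is a full 200×574 slab on the floor; four walls sit on top of the base. The front and back walls (the −y and +y sides) span the full width; the two side walls fit between them.


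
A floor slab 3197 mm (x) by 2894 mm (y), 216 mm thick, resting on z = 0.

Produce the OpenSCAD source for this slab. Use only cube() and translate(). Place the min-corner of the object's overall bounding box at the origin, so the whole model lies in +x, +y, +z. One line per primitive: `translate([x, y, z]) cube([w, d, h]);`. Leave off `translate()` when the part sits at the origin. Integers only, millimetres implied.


cube([3197, 2894, 216]);


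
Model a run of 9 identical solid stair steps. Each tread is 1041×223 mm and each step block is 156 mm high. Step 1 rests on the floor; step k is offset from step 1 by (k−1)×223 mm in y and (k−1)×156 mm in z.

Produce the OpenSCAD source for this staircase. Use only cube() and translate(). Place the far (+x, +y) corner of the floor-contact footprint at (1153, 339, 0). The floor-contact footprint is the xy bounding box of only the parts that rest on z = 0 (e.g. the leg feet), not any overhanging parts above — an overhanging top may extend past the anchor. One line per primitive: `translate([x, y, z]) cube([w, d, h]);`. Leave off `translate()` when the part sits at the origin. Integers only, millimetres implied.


translate([112, 116, 0]) cube([1041, 223, 156]);
translate([112, 339, 156]) cube([1041, 223, 156]);
translate([112, 562, 312]) cube([1041, 223, 156]);
translate([112, 785, 468]) cube([1041, 223, 156]);
translate([112, 1008, 624]) cube([1041, 223, 156]);
translate([112, 1231, 780]) cube([1041, 223, 156]);
translate([112, 1454, 936]) cube([1041, 223, 156]);
translate([112, 1677, 1092]) cube([1041, 223, 156]);
translate([112, 1900, 1248]) cube([1041, 223, 156]);


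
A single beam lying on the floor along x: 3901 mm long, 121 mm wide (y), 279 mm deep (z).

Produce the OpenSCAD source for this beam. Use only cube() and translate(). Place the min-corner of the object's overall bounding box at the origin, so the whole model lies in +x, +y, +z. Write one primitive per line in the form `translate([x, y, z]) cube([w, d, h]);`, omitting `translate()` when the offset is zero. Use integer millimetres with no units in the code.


cube([3901, 121, 279]);


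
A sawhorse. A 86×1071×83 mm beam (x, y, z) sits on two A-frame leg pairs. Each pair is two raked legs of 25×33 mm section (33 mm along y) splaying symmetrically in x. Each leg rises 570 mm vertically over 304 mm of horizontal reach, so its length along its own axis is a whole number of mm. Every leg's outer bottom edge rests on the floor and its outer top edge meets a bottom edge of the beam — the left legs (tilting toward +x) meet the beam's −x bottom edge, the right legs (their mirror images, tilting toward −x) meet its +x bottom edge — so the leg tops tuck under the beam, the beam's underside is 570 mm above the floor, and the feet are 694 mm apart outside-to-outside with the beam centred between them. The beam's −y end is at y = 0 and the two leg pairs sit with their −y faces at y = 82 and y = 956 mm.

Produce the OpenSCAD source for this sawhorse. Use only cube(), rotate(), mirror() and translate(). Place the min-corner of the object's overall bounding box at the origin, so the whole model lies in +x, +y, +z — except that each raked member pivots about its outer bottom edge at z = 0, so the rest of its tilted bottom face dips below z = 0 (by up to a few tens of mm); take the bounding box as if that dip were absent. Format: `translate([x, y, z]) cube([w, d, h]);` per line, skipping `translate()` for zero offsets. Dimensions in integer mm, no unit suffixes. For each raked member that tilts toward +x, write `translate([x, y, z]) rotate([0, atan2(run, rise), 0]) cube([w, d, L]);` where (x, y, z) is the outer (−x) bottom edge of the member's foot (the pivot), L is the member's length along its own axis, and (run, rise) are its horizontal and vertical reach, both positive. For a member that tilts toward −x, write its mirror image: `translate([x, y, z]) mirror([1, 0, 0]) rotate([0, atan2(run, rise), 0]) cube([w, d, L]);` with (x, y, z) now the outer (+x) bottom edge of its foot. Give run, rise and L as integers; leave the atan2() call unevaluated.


// leg length = √(304² + 570²) = 646
// right-leg outer foot x = 2·304 + 86 = 694
// beam min-corner = (304, 0, 570)
translate([304, 0, 570]) cube([86, 1071, 83]);
translate([0, 82, 0]) rotate([0, atan2(304, 570), 0]) cube([25, 33, 646]);
translate([694, 82, 0]) mirror([1, 0, 0]) rotate([0, atan2(304, 570), 0]) cube([25, 33, 646]);
translate([0, 956, 0]) rotate([0, atan2(304, 570), 0]) cube([25, 33, 646]);
translate([694, 956, 0]) mirror([1, 0, 0]) rotate([0, atan2(304, 570), 0]) cube([25, 33, 646]);


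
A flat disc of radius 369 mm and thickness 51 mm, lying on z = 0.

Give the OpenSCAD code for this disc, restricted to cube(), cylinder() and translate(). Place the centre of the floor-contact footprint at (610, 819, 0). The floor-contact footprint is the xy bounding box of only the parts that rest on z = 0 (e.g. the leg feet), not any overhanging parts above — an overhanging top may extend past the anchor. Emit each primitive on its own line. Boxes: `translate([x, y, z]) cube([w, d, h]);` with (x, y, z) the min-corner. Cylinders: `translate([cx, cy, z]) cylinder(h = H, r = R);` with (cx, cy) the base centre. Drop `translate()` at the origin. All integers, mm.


translate([610, 819, 0]) cylinder(h = 51, r = 369);


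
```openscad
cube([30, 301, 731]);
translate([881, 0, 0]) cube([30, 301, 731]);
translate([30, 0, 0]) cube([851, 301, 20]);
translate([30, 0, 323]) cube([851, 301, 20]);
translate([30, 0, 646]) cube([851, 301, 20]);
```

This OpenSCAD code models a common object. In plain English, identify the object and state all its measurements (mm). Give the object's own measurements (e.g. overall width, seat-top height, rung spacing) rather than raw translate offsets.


An open bookshelf. Two side panels, each 30 mm thick, 301 mm deep and 731 mm tall, stand 911 mm apart (outside-to-outside). Between them sit 3 shelves, each 20 mm thick and 301 mm deep, spanning the full gap between the sides. The bottom shelf rests on the floor (its underside at z = 0) and the clear gap between one shelf's top and the next shelf's underside is 303 mm.


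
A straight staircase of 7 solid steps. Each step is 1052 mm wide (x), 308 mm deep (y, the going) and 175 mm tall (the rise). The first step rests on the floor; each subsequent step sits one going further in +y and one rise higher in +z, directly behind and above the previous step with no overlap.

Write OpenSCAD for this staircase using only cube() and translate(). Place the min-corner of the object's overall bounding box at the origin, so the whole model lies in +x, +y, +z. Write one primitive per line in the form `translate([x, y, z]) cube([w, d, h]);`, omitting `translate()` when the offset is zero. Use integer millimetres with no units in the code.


cube([1052, 308, 175]);
translate([0, 308, 175]) cube([1052, 308, 175]);
translate([0, 616, 350]) cube([1052, 308, 175]);
translate([0, 924, 525]) cube([1052, 308, 175]);
translate([0, 1232, 700]) cube([1052, 308, 175]);
translate([0, 1540, 875]) cube([1052, 308, 175]);
translate([0, 1848, 1050]) cube([1052, 308, 175]);


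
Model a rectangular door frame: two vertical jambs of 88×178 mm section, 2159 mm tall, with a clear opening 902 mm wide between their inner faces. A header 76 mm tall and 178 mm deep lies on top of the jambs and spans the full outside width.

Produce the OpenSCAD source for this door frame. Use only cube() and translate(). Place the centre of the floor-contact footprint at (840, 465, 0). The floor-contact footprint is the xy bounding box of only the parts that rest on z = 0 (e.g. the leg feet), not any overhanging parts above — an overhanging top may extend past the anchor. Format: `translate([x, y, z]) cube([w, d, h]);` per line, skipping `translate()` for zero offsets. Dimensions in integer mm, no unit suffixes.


translate([301, 376, 0]) cube([88, 178, 2159]);
translate([1291, 376, 0]) cube([88, 178, 2159]);
translate([301, 376, 2159]) cube([1078, 178, 76]);


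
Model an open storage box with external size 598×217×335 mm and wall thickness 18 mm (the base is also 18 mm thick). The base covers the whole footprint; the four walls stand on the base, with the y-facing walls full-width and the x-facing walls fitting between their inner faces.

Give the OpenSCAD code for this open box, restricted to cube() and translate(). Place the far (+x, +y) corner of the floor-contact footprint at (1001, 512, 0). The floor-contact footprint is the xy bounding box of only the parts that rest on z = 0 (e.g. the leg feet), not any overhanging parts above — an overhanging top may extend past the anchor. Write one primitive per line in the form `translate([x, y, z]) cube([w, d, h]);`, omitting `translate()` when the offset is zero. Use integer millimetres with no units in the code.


translate([403, 295, 0]) cube([598, 217, 18]);
translate([403, 295, 18]) cube([598, 18, 317]);
translate([403, 494, 18]) cube([598, 18, 317]);
translate([403, 313, 18]) cube([18, 181, 317]);
translate([983, 313, 18]) cube([18, 181, 317]);


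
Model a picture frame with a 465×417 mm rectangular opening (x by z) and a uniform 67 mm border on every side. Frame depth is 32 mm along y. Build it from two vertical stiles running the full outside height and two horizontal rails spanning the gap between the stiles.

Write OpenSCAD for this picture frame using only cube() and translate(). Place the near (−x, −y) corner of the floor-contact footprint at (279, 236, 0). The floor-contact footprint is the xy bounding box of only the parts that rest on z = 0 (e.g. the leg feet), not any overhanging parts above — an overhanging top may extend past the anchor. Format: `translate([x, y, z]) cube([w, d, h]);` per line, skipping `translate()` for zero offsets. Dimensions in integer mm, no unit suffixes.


translate([279, 236, 0]) cube([67, 32, 551]);
translate([811, 236, 0]) cube([67, 32, 551]);
translate([346, 236, 0]) cube([465, 32, 67]);
translate([346, 236, 484]) cube([465, 32, 67]);
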